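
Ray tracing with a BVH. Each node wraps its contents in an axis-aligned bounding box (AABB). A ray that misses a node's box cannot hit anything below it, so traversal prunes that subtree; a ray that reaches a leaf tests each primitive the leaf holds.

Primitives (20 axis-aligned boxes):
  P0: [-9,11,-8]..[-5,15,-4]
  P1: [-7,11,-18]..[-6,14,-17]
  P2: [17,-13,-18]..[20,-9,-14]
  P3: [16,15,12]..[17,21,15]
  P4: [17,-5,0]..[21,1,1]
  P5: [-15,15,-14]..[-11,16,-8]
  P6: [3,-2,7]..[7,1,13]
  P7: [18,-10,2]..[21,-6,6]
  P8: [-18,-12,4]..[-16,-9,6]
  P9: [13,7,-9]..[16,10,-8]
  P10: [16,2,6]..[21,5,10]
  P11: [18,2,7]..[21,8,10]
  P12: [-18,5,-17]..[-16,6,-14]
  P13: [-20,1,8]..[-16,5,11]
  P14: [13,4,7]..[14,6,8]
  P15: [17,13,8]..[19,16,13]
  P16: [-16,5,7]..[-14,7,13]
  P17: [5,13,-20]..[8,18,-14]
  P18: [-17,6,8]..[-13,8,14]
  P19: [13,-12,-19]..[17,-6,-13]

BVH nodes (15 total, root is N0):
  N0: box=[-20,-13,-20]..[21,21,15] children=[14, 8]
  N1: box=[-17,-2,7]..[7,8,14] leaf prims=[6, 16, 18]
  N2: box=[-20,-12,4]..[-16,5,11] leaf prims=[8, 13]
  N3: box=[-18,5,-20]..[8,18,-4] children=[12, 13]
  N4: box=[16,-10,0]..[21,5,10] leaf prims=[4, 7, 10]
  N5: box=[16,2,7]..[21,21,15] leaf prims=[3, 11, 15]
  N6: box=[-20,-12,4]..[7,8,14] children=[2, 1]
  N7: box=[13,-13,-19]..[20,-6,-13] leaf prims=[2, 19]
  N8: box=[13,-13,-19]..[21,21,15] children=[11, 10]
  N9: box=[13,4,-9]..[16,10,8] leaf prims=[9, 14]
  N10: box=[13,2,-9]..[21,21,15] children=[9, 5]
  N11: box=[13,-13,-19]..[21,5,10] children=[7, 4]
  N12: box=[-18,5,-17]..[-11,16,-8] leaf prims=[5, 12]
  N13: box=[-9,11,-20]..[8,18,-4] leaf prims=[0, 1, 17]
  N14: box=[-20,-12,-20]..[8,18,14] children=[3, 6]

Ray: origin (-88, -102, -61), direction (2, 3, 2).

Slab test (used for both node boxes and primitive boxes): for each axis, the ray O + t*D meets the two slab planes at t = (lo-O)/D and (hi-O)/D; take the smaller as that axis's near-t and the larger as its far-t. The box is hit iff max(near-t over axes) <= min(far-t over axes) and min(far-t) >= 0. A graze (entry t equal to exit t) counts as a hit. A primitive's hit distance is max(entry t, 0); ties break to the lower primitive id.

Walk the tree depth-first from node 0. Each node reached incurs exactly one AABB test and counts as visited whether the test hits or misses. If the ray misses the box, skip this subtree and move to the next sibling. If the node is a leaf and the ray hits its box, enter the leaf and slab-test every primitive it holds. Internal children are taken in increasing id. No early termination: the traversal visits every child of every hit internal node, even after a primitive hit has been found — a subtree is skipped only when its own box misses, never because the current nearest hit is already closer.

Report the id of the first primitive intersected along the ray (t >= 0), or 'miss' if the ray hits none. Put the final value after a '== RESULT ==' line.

Trace the traversal:
N0 x:[34,109/2] y:[89/3,41] z:[41/2,38] -> hit [34,38], descend [8, 14]
  N8 x:[101/2,109/2] y:[89/3,41] z:[21,38] -> miss, prune
  N14 x:[34,48] y:[30,40] z:[41/2,75/2] -> hit [34,75/2], descend [3, 6]
    N3 x:[35,48] y:[107/3,40] z:[41/2,57/2] -> miss, prune
    N6 x:[34,95/2] y:[30,110/3] z:[65/2,75/2] -> hit [34,110/3], descend [1, 2]
      N1 x:[71/2,95/2] y:[100/3,110/3] z:[34,75/2] -> hit [71/2,110/3] leaf, test {P6(miss), P16@t=36, P18@t=36}
      N2 x:[34,36] y:[30,107/3] z:[65/2,36] -> hit [34,107/3] leaf, test {P8(miss), P13@t=69/2}

Summary -> nodes [0, 8, 14, 3, 6, 1, 2]; box-tests=7; leaf-entries=2; first=P13

== RESULT ==
13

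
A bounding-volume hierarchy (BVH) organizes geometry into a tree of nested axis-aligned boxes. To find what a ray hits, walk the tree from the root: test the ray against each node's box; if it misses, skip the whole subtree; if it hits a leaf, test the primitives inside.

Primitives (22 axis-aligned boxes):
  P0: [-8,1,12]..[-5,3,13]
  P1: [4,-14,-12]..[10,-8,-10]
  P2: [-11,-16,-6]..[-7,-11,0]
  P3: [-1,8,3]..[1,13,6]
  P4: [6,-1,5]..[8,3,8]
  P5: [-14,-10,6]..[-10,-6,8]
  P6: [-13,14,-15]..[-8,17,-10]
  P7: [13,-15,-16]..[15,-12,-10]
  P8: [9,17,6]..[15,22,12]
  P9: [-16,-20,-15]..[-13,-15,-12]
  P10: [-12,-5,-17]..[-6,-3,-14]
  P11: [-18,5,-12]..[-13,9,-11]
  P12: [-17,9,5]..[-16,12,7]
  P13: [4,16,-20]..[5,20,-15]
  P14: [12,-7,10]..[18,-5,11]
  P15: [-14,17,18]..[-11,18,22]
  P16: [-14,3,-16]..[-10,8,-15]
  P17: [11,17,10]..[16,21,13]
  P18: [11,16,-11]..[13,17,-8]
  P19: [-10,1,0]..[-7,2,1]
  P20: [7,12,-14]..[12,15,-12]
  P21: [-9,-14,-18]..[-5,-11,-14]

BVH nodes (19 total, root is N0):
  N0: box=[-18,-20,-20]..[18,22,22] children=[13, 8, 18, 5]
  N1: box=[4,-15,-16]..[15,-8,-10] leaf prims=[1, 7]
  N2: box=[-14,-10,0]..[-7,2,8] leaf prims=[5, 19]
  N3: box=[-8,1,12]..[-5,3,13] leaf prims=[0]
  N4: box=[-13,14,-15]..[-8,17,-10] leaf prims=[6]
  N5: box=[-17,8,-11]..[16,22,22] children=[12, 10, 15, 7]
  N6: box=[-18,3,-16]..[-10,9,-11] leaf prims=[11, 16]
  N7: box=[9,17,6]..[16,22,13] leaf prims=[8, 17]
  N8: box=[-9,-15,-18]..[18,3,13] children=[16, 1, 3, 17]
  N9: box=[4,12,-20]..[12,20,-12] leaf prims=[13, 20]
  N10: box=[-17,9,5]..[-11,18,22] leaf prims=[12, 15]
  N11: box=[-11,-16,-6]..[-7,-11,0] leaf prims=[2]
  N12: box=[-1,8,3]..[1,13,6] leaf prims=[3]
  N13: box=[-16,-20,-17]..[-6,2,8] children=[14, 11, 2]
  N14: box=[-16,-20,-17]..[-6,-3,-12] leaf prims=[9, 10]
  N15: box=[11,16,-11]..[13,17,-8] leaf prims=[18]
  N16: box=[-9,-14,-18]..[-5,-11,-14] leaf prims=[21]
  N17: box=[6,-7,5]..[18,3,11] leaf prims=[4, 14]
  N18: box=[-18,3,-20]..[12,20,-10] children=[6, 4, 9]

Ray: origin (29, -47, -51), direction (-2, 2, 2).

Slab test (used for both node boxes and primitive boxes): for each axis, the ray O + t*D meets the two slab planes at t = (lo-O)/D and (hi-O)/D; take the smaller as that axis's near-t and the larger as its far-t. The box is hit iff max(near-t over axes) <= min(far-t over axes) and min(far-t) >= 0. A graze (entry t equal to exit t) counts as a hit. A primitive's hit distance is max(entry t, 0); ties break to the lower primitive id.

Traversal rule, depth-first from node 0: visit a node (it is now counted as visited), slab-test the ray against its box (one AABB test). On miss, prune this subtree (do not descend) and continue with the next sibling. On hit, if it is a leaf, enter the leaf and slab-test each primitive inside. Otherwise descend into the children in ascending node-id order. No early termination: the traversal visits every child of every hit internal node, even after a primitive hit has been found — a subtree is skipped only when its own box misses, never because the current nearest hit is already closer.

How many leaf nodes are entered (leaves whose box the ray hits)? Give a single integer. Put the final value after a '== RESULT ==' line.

Traverse from the root:
N0 x:[11/2,47/2] y:[27/2,69/2] z:[31/2,73/2] -> hit [31/2,47/2], descend [5, 8, 13, 18]
  N5 x:[13/2,23] y:[55/2,69/2] z:[20,73/2] -> miss, prune
  N8 x:[11/2,19] y:[16,25] z:[33/2,32] -> hit [33/2,19], descend [1, 3, 16, 17]
    N1 x:[7,25/2] y:[16,39/2] z:[35/2,41/2] -> miss, prune
    N3 x:[17,37/2] y:[24,25] z:[63/2,32] -> miss, prune
    N16 x:[17,19] y:[33/2,18] z:[33/2,37/2] -> hit [17,18] leaf, test {P21@t=17}
    N17 x:[11/2,23/2] y:[20,25] z:[28,31] -> miss, prune
  N13 x:[35/2,45/2] y:[27/2,49/2] z:[17,59/2] -> hit [35/2,45/2], descend [2, 11, 14]
    N2 x:[18,43/2] y:[37/2,49/2] z:[51/2,59/2] -> miss, prune
    N11 x:[18,20] y:[31/2,18] z:[45/2,51/2] -> miss, prune
    N14 x:[35/2,45/2] y:[27/2,22] z:[17,39/2] -> hit [35/2,39/2] leaf, test {P9(miss), P10(miss)}
  N18 x:[17/2,47/2] y:[25,67/2] z:[31/2,41/2] -> miss, prune

Summary -> nodes [0, 5, 8, 1, 3, 16, 17, 13, 2, 11, 14, 18]; box-tests=12; leaf-entries=2; first=P21

== RESULT ==
2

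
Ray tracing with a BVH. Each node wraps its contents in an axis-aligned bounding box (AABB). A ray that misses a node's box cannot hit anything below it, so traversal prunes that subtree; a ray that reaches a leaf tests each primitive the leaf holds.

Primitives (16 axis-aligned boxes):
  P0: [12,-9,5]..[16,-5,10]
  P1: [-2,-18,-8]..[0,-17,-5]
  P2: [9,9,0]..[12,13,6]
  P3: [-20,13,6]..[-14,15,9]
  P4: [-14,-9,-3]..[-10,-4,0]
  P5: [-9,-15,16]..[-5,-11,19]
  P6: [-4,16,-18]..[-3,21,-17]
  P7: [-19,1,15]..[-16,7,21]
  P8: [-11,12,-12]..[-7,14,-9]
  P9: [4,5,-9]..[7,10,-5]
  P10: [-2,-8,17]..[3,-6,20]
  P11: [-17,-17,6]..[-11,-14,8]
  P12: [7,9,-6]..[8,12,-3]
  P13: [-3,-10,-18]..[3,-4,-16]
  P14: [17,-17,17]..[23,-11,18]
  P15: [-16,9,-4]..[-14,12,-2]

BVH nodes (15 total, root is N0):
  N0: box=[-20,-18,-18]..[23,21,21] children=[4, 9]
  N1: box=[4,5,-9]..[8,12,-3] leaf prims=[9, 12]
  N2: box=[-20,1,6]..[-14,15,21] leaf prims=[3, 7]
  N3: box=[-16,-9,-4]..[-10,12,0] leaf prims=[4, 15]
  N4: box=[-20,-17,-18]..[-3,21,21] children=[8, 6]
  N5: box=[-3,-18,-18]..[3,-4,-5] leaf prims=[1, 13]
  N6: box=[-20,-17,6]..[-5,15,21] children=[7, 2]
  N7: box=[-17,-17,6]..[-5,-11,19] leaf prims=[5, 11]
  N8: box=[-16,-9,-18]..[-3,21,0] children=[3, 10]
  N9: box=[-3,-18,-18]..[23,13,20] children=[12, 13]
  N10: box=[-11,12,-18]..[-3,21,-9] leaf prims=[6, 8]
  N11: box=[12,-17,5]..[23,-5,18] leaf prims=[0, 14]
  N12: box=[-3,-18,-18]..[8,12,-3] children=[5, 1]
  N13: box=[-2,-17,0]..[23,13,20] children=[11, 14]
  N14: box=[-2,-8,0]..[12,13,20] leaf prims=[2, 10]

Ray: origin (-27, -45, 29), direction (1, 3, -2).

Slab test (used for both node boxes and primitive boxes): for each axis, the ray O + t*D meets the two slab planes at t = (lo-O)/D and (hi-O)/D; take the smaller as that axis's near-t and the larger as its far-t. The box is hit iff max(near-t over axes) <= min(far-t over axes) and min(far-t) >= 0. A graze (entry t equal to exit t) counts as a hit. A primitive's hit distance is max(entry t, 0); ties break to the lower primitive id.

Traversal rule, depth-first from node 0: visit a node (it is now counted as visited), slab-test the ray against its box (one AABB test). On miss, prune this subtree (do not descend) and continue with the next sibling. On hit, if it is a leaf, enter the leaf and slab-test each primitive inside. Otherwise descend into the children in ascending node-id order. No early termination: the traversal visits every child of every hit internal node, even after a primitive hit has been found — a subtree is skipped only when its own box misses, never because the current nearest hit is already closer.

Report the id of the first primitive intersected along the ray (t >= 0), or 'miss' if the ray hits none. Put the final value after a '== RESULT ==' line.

Walk:
N0 x:[7,50] y:[9,22] z:[4,47/2] -> hit [9,22], descend [4, 9]
  N4 x:[7,24] y:[28/3,22] z:[4,47/2] -> hit [28/3,22], descend [6, 8]
    N6 x:[7,22] y:[28/3,20] z:[4,23/2] -> hit [28/3,23/2], descend [2, 7]
      N2 x:[7,13] y:[46/3,20] z:[4,23/2] -> miss, prune
      N7 x:[10,22] y:[28/3,34/3] z:[5,23/2] -> hit [10,34/3] leaf, test {P5(miss), P11(miss)}
    N8 x:[11,24] y:[12,22] z:[29/2,47/2] -> hit [29/2,22], descend [3, 10]
      N3 x:[11,17] y:[12,19] z:[29/2,33/2] -> hit [29/2,33/2] leaf, test {P4(miss), P15(miss)}
      N10 x:[16,24] y:[19,22] z:[19,47/2] -> hit [19,22] leaf, test {P6(miss), P8@t=19}
  N9 x:[24,50] y:[9,58/3] z:[9/2,47/2] -> miss, prune

Summary -> nodes [0, 4, 6, 2, 7, 8, 3, 10, 9]; box-tests=9; leaf-entries=3; first=P8

== RESULT ==
8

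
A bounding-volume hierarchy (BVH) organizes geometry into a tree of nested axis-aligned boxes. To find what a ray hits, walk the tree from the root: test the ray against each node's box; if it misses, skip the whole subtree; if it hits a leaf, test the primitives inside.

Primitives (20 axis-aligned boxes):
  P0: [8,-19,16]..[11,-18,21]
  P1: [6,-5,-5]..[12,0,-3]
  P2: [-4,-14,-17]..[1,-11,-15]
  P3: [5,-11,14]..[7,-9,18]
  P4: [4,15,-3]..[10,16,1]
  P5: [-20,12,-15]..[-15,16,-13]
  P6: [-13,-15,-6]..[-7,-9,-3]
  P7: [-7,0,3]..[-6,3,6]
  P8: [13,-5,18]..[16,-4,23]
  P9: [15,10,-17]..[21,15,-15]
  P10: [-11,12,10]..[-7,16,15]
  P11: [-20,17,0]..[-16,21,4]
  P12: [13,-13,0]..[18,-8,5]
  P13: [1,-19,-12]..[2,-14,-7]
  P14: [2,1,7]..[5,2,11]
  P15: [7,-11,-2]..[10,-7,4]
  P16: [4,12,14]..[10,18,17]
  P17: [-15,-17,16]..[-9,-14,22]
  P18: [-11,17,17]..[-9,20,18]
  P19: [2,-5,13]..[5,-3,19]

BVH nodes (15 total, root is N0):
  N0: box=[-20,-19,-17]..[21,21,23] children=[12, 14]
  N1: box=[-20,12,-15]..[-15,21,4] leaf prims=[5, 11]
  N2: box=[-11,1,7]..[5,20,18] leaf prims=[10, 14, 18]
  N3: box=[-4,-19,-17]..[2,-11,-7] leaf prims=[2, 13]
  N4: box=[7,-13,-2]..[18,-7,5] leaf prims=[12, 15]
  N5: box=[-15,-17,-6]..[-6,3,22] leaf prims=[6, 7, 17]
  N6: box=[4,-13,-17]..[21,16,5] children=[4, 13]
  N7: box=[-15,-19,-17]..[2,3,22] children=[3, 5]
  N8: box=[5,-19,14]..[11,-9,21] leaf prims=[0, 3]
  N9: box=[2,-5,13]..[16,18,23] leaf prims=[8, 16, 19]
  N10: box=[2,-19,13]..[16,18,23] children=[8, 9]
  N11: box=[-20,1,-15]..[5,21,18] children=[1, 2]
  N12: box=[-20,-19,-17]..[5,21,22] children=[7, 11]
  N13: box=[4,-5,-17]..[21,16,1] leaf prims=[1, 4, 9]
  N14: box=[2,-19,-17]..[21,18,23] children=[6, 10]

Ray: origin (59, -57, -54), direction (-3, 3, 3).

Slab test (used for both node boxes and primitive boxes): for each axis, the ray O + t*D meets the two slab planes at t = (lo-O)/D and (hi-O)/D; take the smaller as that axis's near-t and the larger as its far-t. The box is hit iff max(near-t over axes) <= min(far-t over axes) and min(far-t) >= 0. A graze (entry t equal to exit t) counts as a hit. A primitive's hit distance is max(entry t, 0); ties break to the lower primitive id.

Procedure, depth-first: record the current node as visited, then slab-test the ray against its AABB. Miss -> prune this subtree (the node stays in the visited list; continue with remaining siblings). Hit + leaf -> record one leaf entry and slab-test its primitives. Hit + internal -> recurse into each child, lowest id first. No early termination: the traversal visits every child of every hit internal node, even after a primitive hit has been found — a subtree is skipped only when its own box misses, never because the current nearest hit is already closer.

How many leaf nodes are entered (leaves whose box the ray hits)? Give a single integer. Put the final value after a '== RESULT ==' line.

Traverse from the root:
N0 x:[38/3,79/3] y:[38/3,26] z:[37/3,77/3] -> hit [38/3,77/3], descend [12, 14]
  N12 x:[18,79/3] y:[38/3,26] z:[37/3,76/3] -> hit [18,76/3], descend [7, 11]
    N7 x:[19,74/3] y:[38/3,20] z:[37/3,76/3] -> hit [19,20], descend [3, 5]
      N3 x:[19,21] y:[38/3,46/3] z:[37/3,47/3] -> miss, prune
      N5 x:[65/3,74/3] y:[40/3,20] z:[16,76/3] -> miss, prune
    N11 x:[18,79/3] y:[58/3,26] z:[13,24] -> hit [58/3,24], descend [1, 2]
      N1 x:[74/3,79/3] y:[23,26] z:[13,58/3] -> miss, prune
      N2 x:[18,70/3] y:[58/3,77/3] z:[61/3,24] -> hit [61/3,70/3] leaf, test {P10@t=23, P14(miss), P18(miss)}
  N14 x:[38/3,19] y:[38/3,25] z:[37/3,77/3] -> hit [38/3,19], descend [6, 10]
    N6 x:[38/3,55/3] y:[44/3,73/3] z:[37/3,59/3] -> hit [44/3,55/3], descend [4, 13]
      N4 x:[41/3,52/3] y:[44/3,50/3] z:[52/3,59/3] -> miss, prune
      N13 x:[38/3,55/3] y:[52/3,73/3] z:[37/3,55/3] -> hit [52/3,55/3] leaf, test {P1(miss), P4(miss), P9(miss)}
    N10 x:[43/3,19] y:[38/3,25] z:[67/3,77/3] -> miss, prune

Visited [0, 12, 7, 3, 5, 11, 1, 2, 14, 6, 4, 13, 10]. Tests: 13 box, 2 leaf. Nearest: P10.

== RESULT ==
2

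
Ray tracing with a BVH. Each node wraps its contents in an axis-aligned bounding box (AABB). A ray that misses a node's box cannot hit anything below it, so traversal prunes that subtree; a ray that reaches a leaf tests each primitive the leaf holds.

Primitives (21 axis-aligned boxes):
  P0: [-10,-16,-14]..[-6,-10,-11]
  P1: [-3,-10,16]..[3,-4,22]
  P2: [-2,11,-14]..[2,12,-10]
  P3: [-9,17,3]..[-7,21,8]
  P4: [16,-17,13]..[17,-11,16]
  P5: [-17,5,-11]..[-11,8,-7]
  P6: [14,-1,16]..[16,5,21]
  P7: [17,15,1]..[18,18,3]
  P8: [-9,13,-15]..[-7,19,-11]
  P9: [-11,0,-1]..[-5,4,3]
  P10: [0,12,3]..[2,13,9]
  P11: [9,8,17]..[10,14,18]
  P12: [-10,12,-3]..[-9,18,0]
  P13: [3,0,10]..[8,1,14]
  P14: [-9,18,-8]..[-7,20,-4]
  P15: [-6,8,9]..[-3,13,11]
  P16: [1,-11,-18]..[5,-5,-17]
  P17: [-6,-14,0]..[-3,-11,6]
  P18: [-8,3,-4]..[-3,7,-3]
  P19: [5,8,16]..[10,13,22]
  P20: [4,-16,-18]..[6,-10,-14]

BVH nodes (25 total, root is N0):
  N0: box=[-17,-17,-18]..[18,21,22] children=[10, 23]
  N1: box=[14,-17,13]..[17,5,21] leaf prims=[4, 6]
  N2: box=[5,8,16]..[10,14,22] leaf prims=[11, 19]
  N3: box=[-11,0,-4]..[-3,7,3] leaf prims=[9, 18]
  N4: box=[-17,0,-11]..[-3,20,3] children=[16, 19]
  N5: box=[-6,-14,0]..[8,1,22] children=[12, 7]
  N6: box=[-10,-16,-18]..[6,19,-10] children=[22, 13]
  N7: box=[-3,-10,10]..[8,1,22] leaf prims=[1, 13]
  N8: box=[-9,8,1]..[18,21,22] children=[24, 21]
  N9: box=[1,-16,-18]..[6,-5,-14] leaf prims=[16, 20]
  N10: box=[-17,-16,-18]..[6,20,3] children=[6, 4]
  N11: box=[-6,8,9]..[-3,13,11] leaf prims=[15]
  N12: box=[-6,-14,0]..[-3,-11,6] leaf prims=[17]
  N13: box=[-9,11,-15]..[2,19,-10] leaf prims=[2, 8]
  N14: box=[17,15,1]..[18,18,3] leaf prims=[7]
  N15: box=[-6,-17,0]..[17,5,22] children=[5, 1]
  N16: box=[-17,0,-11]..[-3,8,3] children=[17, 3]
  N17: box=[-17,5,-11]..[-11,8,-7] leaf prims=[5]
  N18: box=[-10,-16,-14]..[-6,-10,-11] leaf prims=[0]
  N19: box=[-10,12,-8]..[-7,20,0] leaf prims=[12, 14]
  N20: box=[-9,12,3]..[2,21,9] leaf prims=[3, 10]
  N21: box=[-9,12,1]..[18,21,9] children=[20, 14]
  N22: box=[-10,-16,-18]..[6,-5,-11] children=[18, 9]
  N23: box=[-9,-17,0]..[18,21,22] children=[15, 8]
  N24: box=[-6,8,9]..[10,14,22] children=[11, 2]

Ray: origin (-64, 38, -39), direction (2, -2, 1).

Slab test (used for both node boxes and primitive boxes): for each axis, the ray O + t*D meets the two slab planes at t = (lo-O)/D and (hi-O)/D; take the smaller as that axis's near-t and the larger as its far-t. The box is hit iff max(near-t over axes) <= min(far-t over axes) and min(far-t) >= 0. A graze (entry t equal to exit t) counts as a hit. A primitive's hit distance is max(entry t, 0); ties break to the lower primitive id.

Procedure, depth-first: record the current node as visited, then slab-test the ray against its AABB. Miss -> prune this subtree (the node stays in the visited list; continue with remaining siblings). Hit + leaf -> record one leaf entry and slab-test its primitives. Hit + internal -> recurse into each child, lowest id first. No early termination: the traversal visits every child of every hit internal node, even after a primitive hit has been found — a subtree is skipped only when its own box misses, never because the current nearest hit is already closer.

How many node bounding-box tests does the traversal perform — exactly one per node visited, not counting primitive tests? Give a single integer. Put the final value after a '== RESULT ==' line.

Walk:
N0 x:[47/2,41] y:[17/2,55/2] z:[21,61] -> hit [47/2,55/2], descend [10, 23]
  N10 x:[47/2,35] y:[9,27] z:[21,42] -> hit [47/2,27], descend [4, 6]
    N4 x:[47/2,61/2] y:[9,19] z:[28,42] -> miss, prune
    N6 x:[27,35] y:[19/2,27] z:[21,29] -> hit [27,27], descend [13, 22]
      N13 x:[55/2,33] y:[19/2,27/2] z:[24,29] -> miss, prune
      N22 x:[27,35] y:[43/2,27] z:[21,28] -> hit [27,27], descend [9, 18]
        N9 x:[65/2,35] y:[43/2,27] z:[21,25] -> miss, prune
        N18 x:[27,29] y:[24,27] z:[25,28] -> hit [27,27] leaf, test {P0@t=27}
  N23 x:[55/2,41] y:[17/2,55/2] z:[39,61] -> miss, prune

9 AABB tests over nodes [0, 10, 4, 6, 13, 22, 9, 18, 23]; 1 leaf entered; closest P0.

== RESULT ==
9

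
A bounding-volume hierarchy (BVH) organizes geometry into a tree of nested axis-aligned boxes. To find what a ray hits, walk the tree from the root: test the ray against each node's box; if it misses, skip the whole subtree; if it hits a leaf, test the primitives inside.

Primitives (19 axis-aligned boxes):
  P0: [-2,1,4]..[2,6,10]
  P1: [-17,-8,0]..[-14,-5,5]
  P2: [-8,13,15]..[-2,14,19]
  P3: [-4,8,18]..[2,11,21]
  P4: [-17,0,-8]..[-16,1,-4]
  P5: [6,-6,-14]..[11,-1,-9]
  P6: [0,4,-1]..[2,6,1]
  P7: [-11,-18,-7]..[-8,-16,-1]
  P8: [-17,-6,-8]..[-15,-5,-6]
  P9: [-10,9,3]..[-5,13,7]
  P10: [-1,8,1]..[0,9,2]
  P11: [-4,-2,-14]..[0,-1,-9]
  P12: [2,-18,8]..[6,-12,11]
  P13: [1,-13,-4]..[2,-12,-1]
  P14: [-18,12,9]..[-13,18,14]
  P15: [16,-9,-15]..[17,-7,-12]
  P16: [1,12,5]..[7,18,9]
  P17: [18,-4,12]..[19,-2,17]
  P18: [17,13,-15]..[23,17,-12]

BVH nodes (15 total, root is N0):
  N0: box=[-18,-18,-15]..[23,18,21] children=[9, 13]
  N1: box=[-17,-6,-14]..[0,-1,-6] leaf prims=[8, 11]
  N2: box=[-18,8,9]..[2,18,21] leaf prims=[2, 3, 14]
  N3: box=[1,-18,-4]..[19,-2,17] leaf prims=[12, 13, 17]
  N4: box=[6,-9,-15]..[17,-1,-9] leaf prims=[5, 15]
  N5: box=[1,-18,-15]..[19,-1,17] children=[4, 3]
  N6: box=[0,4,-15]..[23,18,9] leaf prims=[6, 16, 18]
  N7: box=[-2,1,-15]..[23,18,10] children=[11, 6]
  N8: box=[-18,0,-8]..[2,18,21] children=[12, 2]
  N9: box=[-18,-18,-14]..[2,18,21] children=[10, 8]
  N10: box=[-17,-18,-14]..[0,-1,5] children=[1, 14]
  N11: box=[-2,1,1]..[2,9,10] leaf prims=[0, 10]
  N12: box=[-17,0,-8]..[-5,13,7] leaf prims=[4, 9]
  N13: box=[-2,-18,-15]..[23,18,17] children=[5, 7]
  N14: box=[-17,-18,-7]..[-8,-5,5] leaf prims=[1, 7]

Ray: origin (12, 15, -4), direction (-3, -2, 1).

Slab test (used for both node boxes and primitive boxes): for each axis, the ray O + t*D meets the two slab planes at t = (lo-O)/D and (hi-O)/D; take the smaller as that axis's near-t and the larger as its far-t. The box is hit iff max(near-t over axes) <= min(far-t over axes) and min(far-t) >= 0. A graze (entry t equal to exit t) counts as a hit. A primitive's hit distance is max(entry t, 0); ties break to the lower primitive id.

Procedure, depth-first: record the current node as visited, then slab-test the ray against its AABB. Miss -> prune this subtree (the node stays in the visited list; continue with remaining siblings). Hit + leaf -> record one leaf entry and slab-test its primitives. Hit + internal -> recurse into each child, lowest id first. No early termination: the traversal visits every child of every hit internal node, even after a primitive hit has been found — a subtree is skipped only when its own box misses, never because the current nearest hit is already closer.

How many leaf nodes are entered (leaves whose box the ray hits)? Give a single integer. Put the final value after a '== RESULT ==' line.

Walk:
N0 x:[-11/3,10] y:[-3/2,33/2] z:[-11,25] -> hit [-3/2,10], descend [9, 13]
  N9 x:[10/3,10] y:[-3/2,33/2] z:[-10,25] -> hit [10/3,10], descend [8, 10]
    N8 x:[10/3,10] y:[-3/2,15/2] z:[-4,25] -> hit [10/3,15/2], descend [2, 12]
      N2 x:[10/3,10] y:[-3/2,7/2] z:[13,25] -> miss, prune
      N12 x:[17/3,29/3] y:[1,15/2] z:[-4,11] -> hit [17/3,15/2] leaf, test {P4(miss), P9(miss)}
    N10 x:[4,29/3] y:[8,33/2] z:[-10,9] -> hit [8,9], descend [1, 14]
      N1 x:[4,29/3] y:[8,21/2] z:[-10,-2] -> miss, prune
      N14 x:[20/3,29/3] y:[10,33/2] z:[-3,9] -> miss, prune
  N13 x:[-11/3,14/3] y:[-3/2,33/2] z:[-11,21] -> hit [-3/2,14/3], descend [5, 7]
    N5 x:[-7/3,11/3] y:[8,33/2] z:[-11,21] -> miss, prune
    N7 x:[-11/3,14/3] y:[-3/2,7] z:[-11,14] -> hit [-3/2,14/3], descend [6, 11]
      N6 x:[-11/3,4] y:[-3/2,11/2] z:[-11,13] -> hit [-3/2,4] leaf, test {P6(miss), P16(miss), P18(miss)}
      N11 x:[10/3,14/3] y:[3,7] z:[5,14] -> miss, prune

Visited [0, 9, 8, 2, 12, 10, 1, 14, 13, 5, 7, 6, 11]. Tests: 13 box, 2 leaf. Nearest: miss.

== RESULT ==
2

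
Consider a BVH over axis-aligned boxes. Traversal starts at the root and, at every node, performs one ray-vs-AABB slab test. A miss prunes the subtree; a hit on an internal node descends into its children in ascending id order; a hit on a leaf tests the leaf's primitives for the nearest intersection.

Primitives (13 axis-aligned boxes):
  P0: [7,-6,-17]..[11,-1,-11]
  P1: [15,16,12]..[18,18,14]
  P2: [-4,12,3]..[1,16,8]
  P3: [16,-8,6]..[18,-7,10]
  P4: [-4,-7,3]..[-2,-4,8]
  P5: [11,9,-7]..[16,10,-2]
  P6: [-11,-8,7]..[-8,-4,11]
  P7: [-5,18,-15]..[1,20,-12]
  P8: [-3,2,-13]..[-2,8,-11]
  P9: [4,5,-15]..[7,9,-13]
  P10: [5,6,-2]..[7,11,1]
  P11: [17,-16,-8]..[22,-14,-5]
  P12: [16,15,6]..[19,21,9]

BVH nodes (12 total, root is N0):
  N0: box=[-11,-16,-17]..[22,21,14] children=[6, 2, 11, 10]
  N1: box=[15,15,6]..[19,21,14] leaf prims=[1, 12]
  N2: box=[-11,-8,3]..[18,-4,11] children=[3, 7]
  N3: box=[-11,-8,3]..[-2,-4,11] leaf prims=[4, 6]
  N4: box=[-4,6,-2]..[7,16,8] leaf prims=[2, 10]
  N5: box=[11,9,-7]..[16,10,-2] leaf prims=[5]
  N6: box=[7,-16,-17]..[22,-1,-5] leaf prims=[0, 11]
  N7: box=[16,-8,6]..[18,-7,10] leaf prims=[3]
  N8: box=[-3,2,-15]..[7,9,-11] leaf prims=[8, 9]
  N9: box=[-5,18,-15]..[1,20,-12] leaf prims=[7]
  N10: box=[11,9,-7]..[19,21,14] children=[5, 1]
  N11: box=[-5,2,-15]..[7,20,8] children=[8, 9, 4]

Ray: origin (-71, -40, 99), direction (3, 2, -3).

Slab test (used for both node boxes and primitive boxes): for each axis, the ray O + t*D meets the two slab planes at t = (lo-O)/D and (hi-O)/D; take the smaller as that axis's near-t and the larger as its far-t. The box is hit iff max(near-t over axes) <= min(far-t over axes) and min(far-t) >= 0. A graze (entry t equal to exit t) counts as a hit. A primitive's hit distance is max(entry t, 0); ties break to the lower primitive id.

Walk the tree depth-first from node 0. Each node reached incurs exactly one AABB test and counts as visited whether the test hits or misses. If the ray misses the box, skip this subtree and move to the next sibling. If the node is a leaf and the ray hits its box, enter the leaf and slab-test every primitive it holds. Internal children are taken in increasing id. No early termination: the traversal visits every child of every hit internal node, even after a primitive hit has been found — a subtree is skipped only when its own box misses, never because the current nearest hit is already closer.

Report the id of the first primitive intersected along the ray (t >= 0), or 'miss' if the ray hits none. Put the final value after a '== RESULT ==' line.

Trace the traversal:
N0 x:[20,31] y:[12,61/2] z:[85/3,116/3] -> hit [85/3,61/2], descend [2, 6, 10, 11]
  N2 x:[20,89/3] y:[16,18] z:[88/3,32] -> miss, prune
  N6 x:[26,31] y:[12,39/2] z:[104/3,116/3] -> miss, prune
  N10 x:[82/3,30] y:[49/2,61/2] z:[85/3,106/3] -> hit [85/3,30], descend [1, 5]
    N1 x:[86/3,30] y:[55/2,61/2] z:[85/3,31] -> hit [86/3,30] leaf, test {P1@t=86/3, P12@t=30}
    N5 x:[82/3,29] y:[49/2,25] z:[101/3,106/3] -> miss, prune
  N11 x:[22,26] y:[21,30] z:[91/3,38] -> miss, prune

Visited [0, 2, 6, 10, 1, 5, 11]. Tests: 7 box, 1 leaf. Nearest: P1.

== RESULT ==
1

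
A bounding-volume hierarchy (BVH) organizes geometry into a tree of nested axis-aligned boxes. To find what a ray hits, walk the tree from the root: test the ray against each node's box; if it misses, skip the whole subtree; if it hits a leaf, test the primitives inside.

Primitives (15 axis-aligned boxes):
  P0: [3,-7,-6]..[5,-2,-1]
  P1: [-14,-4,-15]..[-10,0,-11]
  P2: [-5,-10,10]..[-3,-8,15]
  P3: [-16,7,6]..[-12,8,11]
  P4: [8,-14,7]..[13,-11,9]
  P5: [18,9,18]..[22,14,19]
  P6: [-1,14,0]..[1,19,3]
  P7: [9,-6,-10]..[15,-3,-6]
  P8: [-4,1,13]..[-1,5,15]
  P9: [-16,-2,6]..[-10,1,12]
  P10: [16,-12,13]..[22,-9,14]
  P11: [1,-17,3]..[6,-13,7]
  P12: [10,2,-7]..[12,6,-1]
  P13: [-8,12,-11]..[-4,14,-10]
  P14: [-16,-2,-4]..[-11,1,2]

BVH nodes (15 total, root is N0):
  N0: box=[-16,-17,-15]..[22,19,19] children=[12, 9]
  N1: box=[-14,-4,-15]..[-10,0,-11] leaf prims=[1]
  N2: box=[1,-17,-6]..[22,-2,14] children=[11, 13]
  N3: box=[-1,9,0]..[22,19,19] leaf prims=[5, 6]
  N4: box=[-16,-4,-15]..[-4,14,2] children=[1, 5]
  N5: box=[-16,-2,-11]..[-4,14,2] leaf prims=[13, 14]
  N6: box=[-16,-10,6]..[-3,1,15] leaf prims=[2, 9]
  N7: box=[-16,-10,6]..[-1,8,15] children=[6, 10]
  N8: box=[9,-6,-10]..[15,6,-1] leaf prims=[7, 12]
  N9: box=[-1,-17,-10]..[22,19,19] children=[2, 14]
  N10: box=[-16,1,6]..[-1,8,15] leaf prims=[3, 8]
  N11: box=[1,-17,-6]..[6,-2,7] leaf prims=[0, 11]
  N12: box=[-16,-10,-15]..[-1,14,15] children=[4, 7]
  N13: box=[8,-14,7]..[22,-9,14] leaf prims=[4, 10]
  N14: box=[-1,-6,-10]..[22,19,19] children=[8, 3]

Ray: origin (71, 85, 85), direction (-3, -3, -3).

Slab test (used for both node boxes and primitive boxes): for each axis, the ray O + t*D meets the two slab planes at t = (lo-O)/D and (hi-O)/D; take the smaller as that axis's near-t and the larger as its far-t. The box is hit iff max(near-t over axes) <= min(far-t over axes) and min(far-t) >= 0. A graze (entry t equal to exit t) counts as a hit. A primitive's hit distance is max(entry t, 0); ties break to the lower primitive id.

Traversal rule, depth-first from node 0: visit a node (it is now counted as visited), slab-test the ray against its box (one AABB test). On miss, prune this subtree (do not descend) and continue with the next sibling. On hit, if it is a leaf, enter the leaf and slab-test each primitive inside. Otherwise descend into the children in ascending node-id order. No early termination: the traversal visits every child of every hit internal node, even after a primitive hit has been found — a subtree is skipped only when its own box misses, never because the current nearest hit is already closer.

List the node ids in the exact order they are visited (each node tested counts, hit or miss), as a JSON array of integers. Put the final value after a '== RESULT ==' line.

Traverse from the root:
N0 x:[49/3,29] y:[22,34] z:[22,100/3] -> hit [22,29], descend [9, 12]
  N9 x:[49/3,24] y:[22,34] z:[22,95/3] -> hit [22,24], descend [2, 14]
    N2 x:[49/3,70/3] y:[29,34] z:[71/3,91/3] -> miss, prune
    N14 x:[49/3,24] y:[22,91/3] z:[22,95/3] -> hit [22,24], descend [3, 8]
      N3 x:[49/3,24] y:[22,76/3] z:[22,85/3] -> hit [22,24] leaf, test {P5(miss), P6(miss)}
      N8 x:[56/3,62/3] y:[79/3,91/3] z:[86/3,95/3] -> miss, prune
  N12 x:[24,29] y:[71/3,95/3] z:[70/3,100/3] -> hit [24,29], descend [4, 7]
    N4 x:[25,29] y:[71/3,89/3] z:[83/3,100/3] -> hit [83/3,29], descend [1, 5]
      N1 x:[27,85/3] y:[85/3,89/3] z:[32,100/3] -> miss, prune
      N5 x:[25,29] y:[71/3,29] z:[83/3,32] -> hit [83/3,29] leaf, test {P13(miss), P14@t=28}
    N7 x:[24,29] y:[77/3,95/3] z:[70/3,79/3] -> hit [77/3,79/3], descend [6, 10]
      N6 x:[74/3,29] y:[28,95/3] z:[70/3,79/3] -> miss, prune
      N10 x:[24,29] y:[77/3,28] z:[70/3,79/3] -> hit [77/3,79/3] leaf, test {P3(miss), P8(miss)}

Summary -> nodes [0, 9, 2, 14, 3, 8, 12, 4, 1, 5, 7, 6, 10]; box-tests=13; leaf-entries=3; first=P14

== RESULT ==
[0, 9, 2, 14, 3, 8, 12, 4, 1, 5, 7, 6, 10]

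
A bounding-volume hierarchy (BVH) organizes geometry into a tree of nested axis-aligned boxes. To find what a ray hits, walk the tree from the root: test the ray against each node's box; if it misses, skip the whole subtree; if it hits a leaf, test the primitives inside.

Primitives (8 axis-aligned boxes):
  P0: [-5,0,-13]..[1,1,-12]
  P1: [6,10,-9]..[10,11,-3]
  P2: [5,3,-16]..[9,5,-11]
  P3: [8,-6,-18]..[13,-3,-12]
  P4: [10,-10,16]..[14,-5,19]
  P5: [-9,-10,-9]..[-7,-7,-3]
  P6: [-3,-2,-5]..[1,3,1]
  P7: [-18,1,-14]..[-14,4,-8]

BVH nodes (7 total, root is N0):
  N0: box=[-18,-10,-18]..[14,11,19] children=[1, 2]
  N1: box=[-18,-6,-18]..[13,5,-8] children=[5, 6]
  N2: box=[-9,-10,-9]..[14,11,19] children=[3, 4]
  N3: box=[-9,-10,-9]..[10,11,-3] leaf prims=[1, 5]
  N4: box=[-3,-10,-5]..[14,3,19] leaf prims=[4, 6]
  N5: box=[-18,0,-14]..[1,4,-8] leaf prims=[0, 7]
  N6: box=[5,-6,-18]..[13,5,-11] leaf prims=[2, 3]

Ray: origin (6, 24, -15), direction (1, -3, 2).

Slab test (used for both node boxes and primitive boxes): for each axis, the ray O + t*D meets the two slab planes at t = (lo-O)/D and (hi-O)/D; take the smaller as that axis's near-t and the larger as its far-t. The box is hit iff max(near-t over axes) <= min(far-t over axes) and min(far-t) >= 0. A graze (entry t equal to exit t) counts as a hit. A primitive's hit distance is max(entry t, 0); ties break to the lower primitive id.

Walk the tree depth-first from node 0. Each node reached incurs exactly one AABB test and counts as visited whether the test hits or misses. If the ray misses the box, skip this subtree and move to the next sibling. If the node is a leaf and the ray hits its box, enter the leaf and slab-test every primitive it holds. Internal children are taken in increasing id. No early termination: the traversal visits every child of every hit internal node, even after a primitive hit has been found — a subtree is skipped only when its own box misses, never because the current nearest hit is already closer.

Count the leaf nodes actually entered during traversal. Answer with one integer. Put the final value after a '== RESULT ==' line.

Trace the traversal:
N0 x:[-24,8] y:[13/3,34/3] z:[-3/2,17] -> hit [13/3,8], descend [1, 2]
  N1 x:[-24,7] y:[19/3,10] z:[-3/2,7/2] -> miss, prune
  N2 x:[-15,8] y:[13/3,34/3] z:[3,17] -> hit [13/3,8], descend [3, 4]
    N3 x:[-15,4] y:[13/3,34/3] z:[3,6] -> miss, prune
    N4 x:[-9,8] y:[7,34/3] z:[5,17] -> hit [7,8] leaf, test {P4(miss), P6(miss)}

Visited [0, 1, 2, 3, 4]. Tests: 5 box, 1 leaf. Nearest: miss.

== RESULT ==
1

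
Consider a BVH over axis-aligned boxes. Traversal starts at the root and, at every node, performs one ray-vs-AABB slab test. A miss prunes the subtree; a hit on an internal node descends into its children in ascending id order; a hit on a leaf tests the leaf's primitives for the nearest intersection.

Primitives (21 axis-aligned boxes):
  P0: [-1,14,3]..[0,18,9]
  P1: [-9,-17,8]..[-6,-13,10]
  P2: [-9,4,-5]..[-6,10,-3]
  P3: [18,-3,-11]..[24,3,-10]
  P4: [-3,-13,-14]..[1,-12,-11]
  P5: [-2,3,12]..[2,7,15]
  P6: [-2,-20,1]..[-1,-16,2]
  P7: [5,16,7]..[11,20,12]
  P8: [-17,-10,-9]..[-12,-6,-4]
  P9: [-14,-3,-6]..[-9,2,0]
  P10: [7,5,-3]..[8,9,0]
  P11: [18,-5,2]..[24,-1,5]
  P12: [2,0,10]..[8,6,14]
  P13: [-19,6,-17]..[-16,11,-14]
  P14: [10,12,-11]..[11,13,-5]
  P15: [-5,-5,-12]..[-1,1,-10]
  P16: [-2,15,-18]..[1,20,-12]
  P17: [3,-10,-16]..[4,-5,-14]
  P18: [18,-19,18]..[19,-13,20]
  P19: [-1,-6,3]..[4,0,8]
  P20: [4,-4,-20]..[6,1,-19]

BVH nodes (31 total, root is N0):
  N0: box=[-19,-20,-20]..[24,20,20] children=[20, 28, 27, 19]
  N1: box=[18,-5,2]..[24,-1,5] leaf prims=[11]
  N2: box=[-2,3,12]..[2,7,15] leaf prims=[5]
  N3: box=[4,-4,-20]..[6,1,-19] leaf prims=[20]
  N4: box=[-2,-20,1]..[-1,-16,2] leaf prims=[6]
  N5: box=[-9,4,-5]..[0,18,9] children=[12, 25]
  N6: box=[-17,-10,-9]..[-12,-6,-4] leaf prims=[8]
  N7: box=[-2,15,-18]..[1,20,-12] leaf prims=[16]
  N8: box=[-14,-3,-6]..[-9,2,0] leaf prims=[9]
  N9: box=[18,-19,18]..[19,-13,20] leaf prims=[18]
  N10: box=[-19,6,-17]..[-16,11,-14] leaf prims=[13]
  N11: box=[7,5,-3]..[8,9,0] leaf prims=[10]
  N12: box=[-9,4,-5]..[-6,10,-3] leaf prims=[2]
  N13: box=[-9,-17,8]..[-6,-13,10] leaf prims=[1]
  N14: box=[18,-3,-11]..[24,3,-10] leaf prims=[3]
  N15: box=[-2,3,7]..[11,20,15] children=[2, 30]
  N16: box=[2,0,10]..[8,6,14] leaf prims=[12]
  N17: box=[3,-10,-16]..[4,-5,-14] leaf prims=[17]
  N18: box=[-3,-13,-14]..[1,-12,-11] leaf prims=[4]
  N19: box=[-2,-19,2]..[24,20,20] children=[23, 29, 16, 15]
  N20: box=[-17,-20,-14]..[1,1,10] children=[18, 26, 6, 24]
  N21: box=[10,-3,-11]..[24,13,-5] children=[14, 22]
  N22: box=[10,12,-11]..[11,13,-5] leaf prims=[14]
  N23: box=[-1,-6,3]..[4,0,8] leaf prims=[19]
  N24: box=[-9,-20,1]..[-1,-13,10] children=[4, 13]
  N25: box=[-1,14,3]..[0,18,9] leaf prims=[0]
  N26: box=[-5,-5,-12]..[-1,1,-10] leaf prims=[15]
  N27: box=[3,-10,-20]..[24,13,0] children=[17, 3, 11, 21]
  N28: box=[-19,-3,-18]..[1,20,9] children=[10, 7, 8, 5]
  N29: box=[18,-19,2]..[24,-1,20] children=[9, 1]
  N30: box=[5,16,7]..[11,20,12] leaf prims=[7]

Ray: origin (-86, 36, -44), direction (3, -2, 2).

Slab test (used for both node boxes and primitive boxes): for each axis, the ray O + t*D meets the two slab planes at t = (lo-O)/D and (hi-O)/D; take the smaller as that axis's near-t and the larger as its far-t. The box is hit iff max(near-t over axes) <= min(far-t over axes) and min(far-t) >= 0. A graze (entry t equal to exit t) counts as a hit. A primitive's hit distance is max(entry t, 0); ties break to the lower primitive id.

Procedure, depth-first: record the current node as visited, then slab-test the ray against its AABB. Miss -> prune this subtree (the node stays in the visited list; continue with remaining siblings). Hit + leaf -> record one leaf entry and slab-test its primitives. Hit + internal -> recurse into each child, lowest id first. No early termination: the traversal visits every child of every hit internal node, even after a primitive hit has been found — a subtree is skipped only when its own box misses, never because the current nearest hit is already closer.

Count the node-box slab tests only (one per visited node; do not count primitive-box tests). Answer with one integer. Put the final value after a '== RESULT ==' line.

Traverse from the root:
N0 x:[67/3,110/3] y:[8,28] z:[12,32] -> hit [67/3,28], descend [19, 20, 27, 28]
  N19 x:[28,110/3] y:[8,55/2] z:[23,32] -> miss, prune
  N20 x:[23,29] y:[35/2,28] z:[15,27] -> hit [23,27], descend [6, 18, 24, 26]
    N6 x:[23,74/3] y:[21,23] z:[35/2,20] -> miss, prune
    N18 x:[83/3,29] y:[24,49/2] z:[15,33/2] -> miss, prune
    N24 x:[77/3,85/3] y:[49/2,28] z:[45/2,27] -> hit [77/3,27], descend [4, 13]
      N4 x:[28,85/3] y:[26,28] z:[45/2,23] -> miss, prune
      N13 x:[77/3,80/3] y:[49/2,53/2] z:[26,27] -> hit [26,53/2] leaf, test {P1@t=26}
    N26 x:[27,85/3] y:[35/2,41/2] z:[16,17] -> miss, prune
  N27 x:[89/3,110/3] y:[23/2,23] z:[12,22] -> miss, prune
  N28 x:[67/3,29] y:[8,39/2] z:[13,53/2] -> miss, prune

order=[0, 19, 20, 6, 18, 24, 4, 13, 26, 27, 28]  |boxes|=11  |leaves|=1  hit=P1

== RESULT ==
11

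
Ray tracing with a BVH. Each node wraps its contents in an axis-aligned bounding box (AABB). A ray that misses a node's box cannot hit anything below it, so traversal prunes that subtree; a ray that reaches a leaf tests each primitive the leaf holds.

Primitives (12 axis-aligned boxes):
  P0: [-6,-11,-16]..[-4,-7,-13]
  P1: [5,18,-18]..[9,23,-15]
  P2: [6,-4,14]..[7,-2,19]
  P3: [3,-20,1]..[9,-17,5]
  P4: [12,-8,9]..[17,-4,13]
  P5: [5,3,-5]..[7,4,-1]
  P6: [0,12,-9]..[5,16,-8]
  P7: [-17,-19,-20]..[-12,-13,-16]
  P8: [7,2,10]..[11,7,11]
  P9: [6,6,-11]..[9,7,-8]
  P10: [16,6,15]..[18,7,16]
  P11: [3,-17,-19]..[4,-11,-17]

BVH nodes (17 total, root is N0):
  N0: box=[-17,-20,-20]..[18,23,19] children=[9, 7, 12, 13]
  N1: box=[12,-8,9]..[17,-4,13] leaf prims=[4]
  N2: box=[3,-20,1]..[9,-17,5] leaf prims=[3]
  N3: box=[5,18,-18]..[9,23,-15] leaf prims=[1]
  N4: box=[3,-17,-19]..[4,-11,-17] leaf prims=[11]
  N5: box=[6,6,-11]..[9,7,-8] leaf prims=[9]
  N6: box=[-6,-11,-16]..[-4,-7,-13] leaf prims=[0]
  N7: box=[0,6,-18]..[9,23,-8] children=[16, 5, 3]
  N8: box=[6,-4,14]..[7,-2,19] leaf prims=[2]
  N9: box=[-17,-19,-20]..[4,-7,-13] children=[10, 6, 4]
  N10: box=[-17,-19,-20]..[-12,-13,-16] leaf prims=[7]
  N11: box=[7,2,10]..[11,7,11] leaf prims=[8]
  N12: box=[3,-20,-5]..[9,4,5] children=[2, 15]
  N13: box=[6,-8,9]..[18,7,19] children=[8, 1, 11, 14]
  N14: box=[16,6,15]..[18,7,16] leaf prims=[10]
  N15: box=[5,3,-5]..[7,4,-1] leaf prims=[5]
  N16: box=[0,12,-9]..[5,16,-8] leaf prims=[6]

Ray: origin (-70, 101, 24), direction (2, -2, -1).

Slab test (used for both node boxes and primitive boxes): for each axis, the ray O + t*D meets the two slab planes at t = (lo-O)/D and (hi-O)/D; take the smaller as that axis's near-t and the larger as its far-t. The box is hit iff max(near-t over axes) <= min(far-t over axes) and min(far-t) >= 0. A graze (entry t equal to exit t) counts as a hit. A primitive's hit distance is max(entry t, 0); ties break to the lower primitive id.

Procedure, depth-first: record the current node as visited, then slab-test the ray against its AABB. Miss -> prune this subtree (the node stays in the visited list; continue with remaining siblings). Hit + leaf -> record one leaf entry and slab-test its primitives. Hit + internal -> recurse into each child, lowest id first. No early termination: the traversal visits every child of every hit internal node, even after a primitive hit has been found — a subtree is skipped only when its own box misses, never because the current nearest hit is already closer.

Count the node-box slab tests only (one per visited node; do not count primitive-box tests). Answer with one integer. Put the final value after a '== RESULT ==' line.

Traverse from the root:
N0 x:[53/2,44] y:[39,121/2] z:[5,44] -> hit [39,44], descend [7, 9, 12, 13]
  N7 x:[35,79/2] y:[39,95/2] z:[32,42] -> hit [39,79/2], descend [3, 5, 16]
    N3 x:[75/2,79/2] y:[39,83/2] z:[39,42] -> hit [39,79/2] leaf, test {P1@t=39}
    N5 x:[38,79/2] y:[47,95/2] z:[32,35] -> miss, prune
    N16 x:[35,75/2] y:[85/2,89/2] z:[32,33] -> miss, prune
  N9 x:[53/2,37] y:[54,60] z:[37,44] -> miss, prune
  N12 x:[73/2,79/2] y:[97/2,121/2] z:[19,29] -> miss, prune
  N13 x:[38,44] y:[47,109/2] z:[5,15] -> miss, prune

8 AABB tests over nodes [0, 7, 3, 5, 16, 9, 12, 13]; 1 leaf entered; closest P1.

== RESULT ==
8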